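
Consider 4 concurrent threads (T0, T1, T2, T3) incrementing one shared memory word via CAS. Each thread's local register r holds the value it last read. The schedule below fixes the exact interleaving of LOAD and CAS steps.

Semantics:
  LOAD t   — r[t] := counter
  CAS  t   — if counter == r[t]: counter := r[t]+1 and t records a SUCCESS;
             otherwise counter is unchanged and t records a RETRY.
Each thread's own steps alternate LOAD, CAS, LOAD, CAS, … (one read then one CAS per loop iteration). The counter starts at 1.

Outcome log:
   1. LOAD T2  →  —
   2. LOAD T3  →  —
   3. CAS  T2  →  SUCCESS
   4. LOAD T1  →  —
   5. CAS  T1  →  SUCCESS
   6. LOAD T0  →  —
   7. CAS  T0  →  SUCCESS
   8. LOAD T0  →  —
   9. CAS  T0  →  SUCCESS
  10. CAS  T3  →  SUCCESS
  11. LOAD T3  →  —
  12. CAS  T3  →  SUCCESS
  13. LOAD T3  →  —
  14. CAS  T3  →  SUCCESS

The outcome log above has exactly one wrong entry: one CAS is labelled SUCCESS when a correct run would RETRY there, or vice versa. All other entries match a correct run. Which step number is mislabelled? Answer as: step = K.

step = 10

Correct run:
[1] T2.load  rd  (counter 1, T2.r 1)
[2] T3.load  rd  (counter 1, T3.r 1)
[3] T2.cas  hit  (counter 2, T2.r 1)
[4] T1.load  rd  (counter 2, T1.r 2)
[5] T1.cas  hit  (counter 3, T1.r 2)
[6] T0.load  rd  (counter 3, T0.r 3)
[7] T0.cas  hit  (counter 4, T0.r 3)
[8] T0.load  rd  (counter 4, T0.r 4)
[9] T0.cas  hit  (counter 5, T0.r 4)
[10] T3.cas  miss  (counter 5, T3.r 1)
[11] T3.load  rd  (counter 5, T3.r 5)
[12] T3.cas  hit  (counter 6, T3.r 5)
[13] T3.load  rd  (counter 6, T3.r 6)
[14] T3.cas  hit  (counter 7, T3.r 6)
Mismatch at 10.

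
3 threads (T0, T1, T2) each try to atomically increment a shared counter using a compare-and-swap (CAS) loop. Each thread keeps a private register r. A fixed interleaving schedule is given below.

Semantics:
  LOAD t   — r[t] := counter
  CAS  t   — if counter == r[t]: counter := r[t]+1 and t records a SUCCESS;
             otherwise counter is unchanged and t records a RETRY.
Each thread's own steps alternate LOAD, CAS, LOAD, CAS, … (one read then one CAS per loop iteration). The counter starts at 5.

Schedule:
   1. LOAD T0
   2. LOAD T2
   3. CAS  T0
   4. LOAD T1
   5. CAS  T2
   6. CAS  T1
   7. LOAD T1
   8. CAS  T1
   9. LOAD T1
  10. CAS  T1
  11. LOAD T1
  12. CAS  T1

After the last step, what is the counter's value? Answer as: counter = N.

counter = 10

[1] T0.load  rd  (counter 5, T0.r 5)
[2] T2.load  rd  (counter 5, T2.r 5)
[3] T0.cas  hit  (counter 6, T0.r 5)
[4] T1.load  rd  (counter 6, T1.r 6)
[5] T2.cas  miss  (counter 6, T2.r 5)
[6] T1.cas  hit  (counter 7, T1.r 6)
[7] T1.load  rd  (counter 7, T1.r 7)
[8] T1.cas  hit  (counter 8, T1.r 7)
[9] T1.load  rd  (counter 8, T1.r 8)
[10] T1.cas  hit  (counter 9, T1.r 8)
[11] T1.load  rd  (counter 9, T1.r 9)
[12] T1.cas  hit  (counter 10, T1.r 9)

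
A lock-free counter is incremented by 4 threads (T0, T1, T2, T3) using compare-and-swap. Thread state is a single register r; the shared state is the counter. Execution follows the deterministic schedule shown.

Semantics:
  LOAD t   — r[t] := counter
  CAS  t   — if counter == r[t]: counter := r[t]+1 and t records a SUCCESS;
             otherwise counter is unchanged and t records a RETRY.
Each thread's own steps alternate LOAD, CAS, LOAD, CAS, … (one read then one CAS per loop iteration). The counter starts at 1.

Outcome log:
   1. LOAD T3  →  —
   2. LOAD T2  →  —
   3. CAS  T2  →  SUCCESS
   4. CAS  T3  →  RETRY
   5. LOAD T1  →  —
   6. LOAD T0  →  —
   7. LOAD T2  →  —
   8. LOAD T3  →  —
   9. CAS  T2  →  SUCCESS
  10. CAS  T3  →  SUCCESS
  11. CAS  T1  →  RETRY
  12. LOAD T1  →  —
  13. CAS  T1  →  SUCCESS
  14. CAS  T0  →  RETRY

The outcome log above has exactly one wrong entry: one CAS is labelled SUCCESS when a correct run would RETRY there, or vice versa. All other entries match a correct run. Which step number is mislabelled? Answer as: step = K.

Re-executing:
1. LOAD T3 → mem=1 r[T3]=1 [LOAD]
2. LOAD T2 → mem=1 r[T2]=1 [LOAD]
3. CAS T2 → mem=2 r[T2]=1 [OK]
4. CAS T3 → mem=2 r[T3]=1 [RETRY]
5. LOAD T1 → mem=2 r[T1]=2 [LOAD]
6. LOAD T0 → mem=2 r[T0]=2 [LOAD]
7. LOAD T2 → mem=2 r[T2]=2 [LOAD]
8. LOAD T3 → mem=2 r[T3]=2 [LOAD]
9. CAS T2 → mem=3 r[T2]=2 [OK]
10. CAS T3 → mem=3 r[T3]=2 [RETRY]
11. CAS T1 → mem=3 r[T1]=2 [RETRY]
12. LOAD T1 → mem=3 r[T1]=3 [LOAD]
13. CAS T1 → mem=4 r[T1]=3 [OK]
14. CAS T0 → mem=4 r[T0]=2 [RETRY]
Flip is step 10.

step = 10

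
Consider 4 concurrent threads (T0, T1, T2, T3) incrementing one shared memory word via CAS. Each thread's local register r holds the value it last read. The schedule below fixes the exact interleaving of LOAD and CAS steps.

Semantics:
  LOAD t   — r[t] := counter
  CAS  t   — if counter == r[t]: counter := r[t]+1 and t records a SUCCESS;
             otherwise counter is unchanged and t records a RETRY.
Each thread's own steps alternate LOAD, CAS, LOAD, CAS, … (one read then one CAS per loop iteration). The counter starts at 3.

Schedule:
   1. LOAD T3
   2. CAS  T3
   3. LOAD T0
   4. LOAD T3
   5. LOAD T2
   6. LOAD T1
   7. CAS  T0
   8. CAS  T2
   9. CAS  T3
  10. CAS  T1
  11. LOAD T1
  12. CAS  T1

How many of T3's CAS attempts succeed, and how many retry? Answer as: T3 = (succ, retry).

1. LOAD T3 → mem=3 r[T3]=3 [LOAD]
2. CAS T3 → mem=4 r[T3]=3 [OK]
3. LOAD T0 → mem=4 r[T0]=4 [LOAD]
4. LOAD T3 → mem=4 r[T3]=4 [LOAD]
5. LOAD T2 → mem=4 r[T2]=4 [LOAD]
6. LOAD T1 → mem=4 r[T1]=4 [LOAD]
7. CAS T0 → mem=5 r[T0]=4 [OK]
8. CAS T2 → mem=5 r[T2]=4 [RETRY]
9. CAS T3 → mem=5 r[T3]=4 [RETRY]
10. CAS T1 → mem=5 r[T1]=4 [RETRY]
11. LOAD T1 → mem=5 r[T1]=5 [LOAD]
12. CAS T1 → mem=6 r[T1]=5 [OK]

T3 = (1, 1)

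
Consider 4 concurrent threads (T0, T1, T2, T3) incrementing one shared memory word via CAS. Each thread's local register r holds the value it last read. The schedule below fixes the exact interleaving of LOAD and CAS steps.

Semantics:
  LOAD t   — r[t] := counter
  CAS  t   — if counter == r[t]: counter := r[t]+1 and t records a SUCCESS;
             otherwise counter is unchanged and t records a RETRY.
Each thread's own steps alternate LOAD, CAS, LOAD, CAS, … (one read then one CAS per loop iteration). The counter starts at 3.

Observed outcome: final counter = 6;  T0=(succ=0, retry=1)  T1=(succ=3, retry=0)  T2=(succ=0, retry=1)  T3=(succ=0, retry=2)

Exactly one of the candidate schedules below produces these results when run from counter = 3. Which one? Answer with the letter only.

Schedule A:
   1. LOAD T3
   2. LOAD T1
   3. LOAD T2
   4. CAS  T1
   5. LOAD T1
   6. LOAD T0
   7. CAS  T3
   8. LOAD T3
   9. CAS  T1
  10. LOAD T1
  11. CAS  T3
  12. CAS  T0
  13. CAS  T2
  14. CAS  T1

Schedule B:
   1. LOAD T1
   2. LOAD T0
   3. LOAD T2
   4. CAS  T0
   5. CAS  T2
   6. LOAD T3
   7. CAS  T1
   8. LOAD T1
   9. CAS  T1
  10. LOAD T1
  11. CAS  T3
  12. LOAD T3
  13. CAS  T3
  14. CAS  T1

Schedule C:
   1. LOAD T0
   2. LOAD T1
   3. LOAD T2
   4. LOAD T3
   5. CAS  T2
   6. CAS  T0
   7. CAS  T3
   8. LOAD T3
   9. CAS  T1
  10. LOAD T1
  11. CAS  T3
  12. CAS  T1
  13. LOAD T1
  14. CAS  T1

A

Tracing schedule A:
T3 LOAD — after: cnt=3, r=3 — load
T1 LOAD — after: cnt=3, r=3 — load
T2 LOAD — after: cnt=3, r=3 — load
T1 CAS — after: cnt=4, r=3 — ok
T1 LOAD — after: cnt=4, r=4 — load
T0 LOAD — after: cnt=4, r=4 — load
T3 CAS — after: cnt=4, r=3 — retry
T3 LOAD — after: cnt=4, r=4 — load
T1 CAS — after: cnt=5, r=4 — ok
T1 LOAD — after: cnt=5, r=5 — load
T3 CAS — after: cnt=5, r=4 — retry
T0 CAS — after: cnt=5, r=4 — retry
T2 CAS — after: cnt=5, r=3 — retry
T1 CAS — after: cnt=6, r=5 — ok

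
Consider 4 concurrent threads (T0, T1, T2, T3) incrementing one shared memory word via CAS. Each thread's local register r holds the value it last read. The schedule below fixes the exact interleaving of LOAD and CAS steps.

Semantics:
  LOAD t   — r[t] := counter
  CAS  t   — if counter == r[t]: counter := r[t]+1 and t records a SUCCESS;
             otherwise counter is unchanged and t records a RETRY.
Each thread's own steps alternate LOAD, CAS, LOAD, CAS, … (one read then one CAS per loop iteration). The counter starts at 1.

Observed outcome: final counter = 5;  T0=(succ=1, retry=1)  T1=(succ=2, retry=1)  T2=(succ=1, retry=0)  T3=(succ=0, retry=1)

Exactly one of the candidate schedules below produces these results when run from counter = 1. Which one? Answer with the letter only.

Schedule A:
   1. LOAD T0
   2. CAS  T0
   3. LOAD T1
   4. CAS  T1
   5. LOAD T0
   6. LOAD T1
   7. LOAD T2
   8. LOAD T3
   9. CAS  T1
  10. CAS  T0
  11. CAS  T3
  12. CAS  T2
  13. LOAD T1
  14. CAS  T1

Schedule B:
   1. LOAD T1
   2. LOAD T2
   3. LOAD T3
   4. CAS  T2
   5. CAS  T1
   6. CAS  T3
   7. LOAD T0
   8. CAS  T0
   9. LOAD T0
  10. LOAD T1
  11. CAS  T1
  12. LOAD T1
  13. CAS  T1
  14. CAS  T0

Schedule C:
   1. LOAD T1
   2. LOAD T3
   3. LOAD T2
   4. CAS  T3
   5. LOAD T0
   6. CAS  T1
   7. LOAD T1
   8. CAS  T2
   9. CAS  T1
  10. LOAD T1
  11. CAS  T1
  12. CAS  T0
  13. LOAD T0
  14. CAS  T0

Simulating candidate B:
T1 LOAD — after: cnt=1, r=1 — load
T2 LOAD — after: cnt=1, r=1 — load
T3 LOAD — after: cnt=1, r=1 — load
T2 CAS — after: cnt=2, r=1 — ok
T1 CAS — after: cnt=2, r=1 — retry
T3 CAS — after: cnt=2, r=1 — retry
T0 LOAD — after: cnt=2, r=2 — load
T0 CAS — after: cnt=3, r=2 — ok
T0 LOAD — after: cnt=3, r=3 — load
T1 LOAD — after: cnt=3, r=3 — load
T1 CAS — after: cnt=4, r=3 — ok
T1 LOAD — after: cnt=4, r=4 — load
T1 CAS — after: cnt=5, r=4 — ok
T0 CAS — after: cnt=5, r=3 — retry

B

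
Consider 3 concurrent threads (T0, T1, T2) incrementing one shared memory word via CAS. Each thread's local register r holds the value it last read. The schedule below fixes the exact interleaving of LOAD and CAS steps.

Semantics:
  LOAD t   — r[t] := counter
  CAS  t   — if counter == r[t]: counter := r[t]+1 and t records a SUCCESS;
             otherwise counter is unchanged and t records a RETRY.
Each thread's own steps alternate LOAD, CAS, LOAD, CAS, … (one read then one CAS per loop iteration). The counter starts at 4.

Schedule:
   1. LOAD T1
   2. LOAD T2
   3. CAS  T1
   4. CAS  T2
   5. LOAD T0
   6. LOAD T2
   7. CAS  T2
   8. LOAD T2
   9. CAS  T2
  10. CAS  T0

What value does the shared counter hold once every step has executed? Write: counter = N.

counter = 7

   1) LOAD T1:  M=4  r_T1=4
   2) LOAD T2:  M=4  r_T2=4
   3) CAS  T1:  M=5  r_T1=4 ✓
   4) CAS  T2:  M=5  r_T2=4 ✗
   5) LOAD T0:  M=5  r_T0=5
   6) LOAD T2:  M=5  r_T2=5
   7) CAS  T2:  M=6  r_T2=5 ✓
   8) LOAD T2:  M=6  r_T2=6
   9) CAS  T2:  M=7  r_T2=6 ✓
  10) CAS  T0:  M=7  r_T0=5 ✗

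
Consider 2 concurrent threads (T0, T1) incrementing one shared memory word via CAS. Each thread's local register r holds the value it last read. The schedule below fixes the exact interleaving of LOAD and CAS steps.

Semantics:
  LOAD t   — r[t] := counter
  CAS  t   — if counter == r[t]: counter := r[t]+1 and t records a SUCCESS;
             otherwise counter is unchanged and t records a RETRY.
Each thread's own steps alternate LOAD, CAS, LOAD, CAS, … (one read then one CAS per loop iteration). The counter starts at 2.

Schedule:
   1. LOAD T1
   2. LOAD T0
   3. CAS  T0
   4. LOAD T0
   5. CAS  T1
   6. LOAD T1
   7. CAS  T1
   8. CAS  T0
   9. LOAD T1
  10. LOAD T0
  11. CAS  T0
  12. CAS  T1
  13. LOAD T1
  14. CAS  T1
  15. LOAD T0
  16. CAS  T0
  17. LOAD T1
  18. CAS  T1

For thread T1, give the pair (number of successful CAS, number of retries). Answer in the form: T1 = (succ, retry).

T1 LOAD — after: cnt=2, r=2 — load
T0 LOAD — after: cnt=2, r=2 — load
T0 CAS — after: cnt=3, r=2 — ok
T0 LOAD — after: cnt=3, r=3 — load
T1 CAS — after: cnt=3, r=2 — retry
T1 LOAD — after: cnt=3, r=3 — load
T1 CAS — after: cnt=4, r=3 — ok
T0 CAS — after: cnt=4, r=3 — retry
T1 LOAD — after: cnt=4, r=4 — load
T0 LOAD — after: cnt=4, r=4 — load
T0 CAS — after: cnt=5, r=4 — ok
T1 CAS — after: cnt=5, r=4 — retry
T1 LOAD — after: cnt=5, r=5 — load
T1 CAS — after: cnt=6, r=5 — ok
T0 LOAD — after: cnt=6, r=6 — load
T0 CAS — after: cnt=7, r=6 — ok
T1 LOAD — after: cnt=7, r=7 — load
T1 CAS — after: cnt=8, r=7 — ok

T1 = (3, 2)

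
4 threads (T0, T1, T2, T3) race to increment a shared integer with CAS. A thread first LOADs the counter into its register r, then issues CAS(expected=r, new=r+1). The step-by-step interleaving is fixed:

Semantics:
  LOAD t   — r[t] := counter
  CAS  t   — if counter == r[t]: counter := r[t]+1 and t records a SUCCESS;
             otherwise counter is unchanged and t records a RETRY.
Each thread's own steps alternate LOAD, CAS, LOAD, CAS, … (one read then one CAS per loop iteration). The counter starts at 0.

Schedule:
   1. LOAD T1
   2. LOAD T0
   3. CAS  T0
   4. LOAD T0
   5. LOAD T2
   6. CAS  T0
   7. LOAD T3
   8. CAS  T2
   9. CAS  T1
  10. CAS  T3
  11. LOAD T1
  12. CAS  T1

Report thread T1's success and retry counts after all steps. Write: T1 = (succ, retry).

1. LOAD T1 → mem=0 r[T1]=0 [LOAD]
2. LOAD T0 → mem=0 r[T0]=0 [LOAD]
3. CAS T0 → mem=1 r[T0]=0 [OK]
4. LOAD T0 → mem=1 r[T0]=1 [LOAD]
5. LOAD T2 → mem=1 r[T2]=1 [LOAD]
6. CAS T0 → mem=2 r[T0]=1 [OK]
7. LOAD T3 → mem=2 r[T3]=2 [LOAD]
8. CAS T2 → mem=2 r[T2]=1 [RETRY]
9. CAS T1 → mem=2 r[T1]=0 [RETRY]
10. CAS T3 → mem=3 r[T3]=2 [OK]
11. LOAD T1 → mem=3 r[T1]=3 [LOAD]
12. CAS T1 → mem=4 r[T1]=3 [OK]

T1 = (1, 1)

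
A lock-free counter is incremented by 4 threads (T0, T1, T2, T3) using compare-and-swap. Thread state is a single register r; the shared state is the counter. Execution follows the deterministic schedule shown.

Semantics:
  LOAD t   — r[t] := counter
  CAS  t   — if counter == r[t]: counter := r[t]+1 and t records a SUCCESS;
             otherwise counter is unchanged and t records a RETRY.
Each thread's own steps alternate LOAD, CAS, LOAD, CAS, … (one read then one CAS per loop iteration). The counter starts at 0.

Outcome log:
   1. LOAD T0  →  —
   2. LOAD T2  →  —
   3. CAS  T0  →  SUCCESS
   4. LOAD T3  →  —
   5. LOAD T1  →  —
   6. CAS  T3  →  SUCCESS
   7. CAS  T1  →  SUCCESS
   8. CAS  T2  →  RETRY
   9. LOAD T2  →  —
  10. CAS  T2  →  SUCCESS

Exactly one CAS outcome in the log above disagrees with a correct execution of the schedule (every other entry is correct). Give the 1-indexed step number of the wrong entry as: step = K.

Re-executing:
   1) LOAD T0:  M=0  r_T0=0
   2) LOAD T2:  M=0  r_T2=0
   3) CAS  T0:  M=1  r_T0=0 ✓
   4) LOAD T3:  M=1  r_T3=1
   5) LOAD T1:  M=1  r_T1=1
   6) CAS  T3:  M=2  r_T3=1 ✓
   7) CAS  T1:  M=2  r_T1=1 ✗
   8) CAS  T2:  M=2  r_T2=0 ✗
   9) LOAD T2:  M=2  r_T2=2
  10) CAS  T2:  M=3  r_T2=2 ✓
Log disagrees first at step 7.

step = 7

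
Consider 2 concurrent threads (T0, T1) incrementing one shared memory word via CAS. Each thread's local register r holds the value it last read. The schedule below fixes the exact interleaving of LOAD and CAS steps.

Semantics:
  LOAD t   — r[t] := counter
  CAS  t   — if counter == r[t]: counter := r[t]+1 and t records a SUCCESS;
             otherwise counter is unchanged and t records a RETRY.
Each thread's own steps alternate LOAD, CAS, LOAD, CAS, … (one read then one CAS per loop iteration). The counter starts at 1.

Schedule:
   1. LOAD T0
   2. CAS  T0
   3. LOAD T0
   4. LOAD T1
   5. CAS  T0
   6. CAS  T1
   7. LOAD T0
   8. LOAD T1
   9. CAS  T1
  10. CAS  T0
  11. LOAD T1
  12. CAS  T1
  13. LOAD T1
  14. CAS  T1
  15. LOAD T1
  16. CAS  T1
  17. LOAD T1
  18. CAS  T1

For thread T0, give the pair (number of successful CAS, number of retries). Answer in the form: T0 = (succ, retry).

   1) LOAD T0:  M=1  r_T0=1
   2) CAS  T0:  M=2  r_T0=1 ✓
   3) LOAD T0:  M=2  r_T0=2
   4) LOAD T1:  M=2  r_T1=2
   5) CAS  T0:  M=3  r_T0=2 ✓
   6) CAS  T1:  M=3  r_T1=2 ✗
   7) LOAD T0:  M=3  r_T0=3
   8) LOAD T1:  M=3  r_T1=3
   9) CAS  T1:  M=4  r_T1=3 ✓
  10) CAS  T0:  M=4  r_T0=3 ✗
  11) LOAD T1:  M=4  r_T1=4
  12) CAS  T1:  M=5  r_T1=4 ✓
  13) LOAD T1:  M=5  r_T1=5
  14) CAS  T1:  M=6  r_T1=5 ✓
  15) LOAD T1:  M=6  r_T1=6
  16) CAS  T1:  M=7  r_T1=6 ✓
  17) LOAD T1:  M=7  r_T1=7
  18) CAS  T1:  M=8  r_T1=7 ✓

T0 = (2, 1)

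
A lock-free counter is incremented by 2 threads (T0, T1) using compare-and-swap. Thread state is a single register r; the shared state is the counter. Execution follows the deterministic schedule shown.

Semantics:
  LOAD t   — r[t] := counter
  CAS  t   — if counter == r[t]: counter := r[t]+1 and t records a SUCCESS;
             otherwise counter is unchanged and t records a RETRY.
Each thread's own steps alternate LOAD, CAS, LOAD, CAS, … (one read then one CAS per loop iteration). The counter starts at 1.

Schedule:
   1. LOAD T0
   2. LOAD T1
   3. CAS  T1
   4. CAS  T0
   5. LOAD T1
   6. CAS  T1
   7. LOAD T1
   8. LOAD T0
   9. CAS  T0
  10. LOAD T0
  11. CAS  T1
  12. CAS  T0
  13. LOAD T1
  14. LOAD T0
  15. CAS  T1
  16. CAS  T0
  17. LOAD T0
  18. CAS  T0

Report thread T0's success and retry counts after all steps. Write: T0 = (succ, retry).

step 1: T0 LOAD ⇒ load; ctr=1 reg=1
step 2: T1 LOAD ⇒ load; ctr=1 reg=1
step 3: T1 CAS ⇒ ok; ctr=2 reg=1
step 4: T0 CAS ⇒ retry; ctr=2 reg=1
step 5: T1 LOAD ⇒ load; ctr=2 reg=2
step 6: T1 CAS ⇒ ok; ctr=3 reg=2
step 7: T1 LOAD ⇒ load; ctr=3 reg=3
step 8: T0 LOAD ⇒ load; ctr=3 reg=3
step 9: T0 CAS ⇒ ok; ctr=4 reg=3
step 10: T0 LOAD ⇒ load; ctr=4 reg=4
step 11: T1 CAS ⇒ retry; ctr=4 reg=3
step 12: T0 CAS ⇒ ok; ctr=5 reg=4
step 13: T1 LOAD ⇒ load; ctr=5 reg=5
step 14: T0 LOAD ⇒ load; ctr=5 reg=5
step 15: T1 CAS ⇒ ok; ctr=6 reg=5
step 16: T0 CAS ⇒ retry; ctr=6 reg=5
step 17: T0 LOAD ⇒ load; ctr=6 reg=6
step 18: T0 CAS ⇒ ok; ctr=7 reg=6

T0 = (3, 2)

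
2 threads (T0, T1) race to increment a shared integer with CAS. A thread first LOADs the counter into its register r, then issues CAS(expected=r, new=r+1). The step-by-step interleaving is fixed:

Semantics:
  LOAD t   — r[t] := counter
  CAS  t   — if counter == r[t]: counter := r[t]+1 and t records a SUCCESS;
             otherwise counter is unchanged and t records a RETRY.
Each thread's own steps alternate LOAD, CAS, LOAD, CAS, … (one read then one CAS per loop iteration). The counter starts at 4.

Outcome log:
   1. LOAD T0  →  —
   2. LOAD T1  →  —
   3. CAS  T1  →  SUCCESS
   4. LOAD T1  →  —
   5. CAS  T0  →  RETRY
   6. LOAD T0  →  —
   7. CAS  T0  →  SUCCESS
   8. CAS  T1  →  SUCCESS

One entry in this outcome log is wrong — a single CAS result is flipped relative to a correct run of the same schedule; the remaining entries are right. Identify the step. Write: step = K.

step = 8

Reference trace:
#1 T0 reads 4
#2 T1 reads 4
#3 T1 CAS(4→5) writes; counter now 5
#4 T1 reads 5
#5 T0 CAS(4→5) fails; counter now 5
#6 T0 reads 5
#7 T0 CAS(5→6) writes; counter now 6
#8 T1 CAS(5→6) fails; counter now 6
Flip is step 8.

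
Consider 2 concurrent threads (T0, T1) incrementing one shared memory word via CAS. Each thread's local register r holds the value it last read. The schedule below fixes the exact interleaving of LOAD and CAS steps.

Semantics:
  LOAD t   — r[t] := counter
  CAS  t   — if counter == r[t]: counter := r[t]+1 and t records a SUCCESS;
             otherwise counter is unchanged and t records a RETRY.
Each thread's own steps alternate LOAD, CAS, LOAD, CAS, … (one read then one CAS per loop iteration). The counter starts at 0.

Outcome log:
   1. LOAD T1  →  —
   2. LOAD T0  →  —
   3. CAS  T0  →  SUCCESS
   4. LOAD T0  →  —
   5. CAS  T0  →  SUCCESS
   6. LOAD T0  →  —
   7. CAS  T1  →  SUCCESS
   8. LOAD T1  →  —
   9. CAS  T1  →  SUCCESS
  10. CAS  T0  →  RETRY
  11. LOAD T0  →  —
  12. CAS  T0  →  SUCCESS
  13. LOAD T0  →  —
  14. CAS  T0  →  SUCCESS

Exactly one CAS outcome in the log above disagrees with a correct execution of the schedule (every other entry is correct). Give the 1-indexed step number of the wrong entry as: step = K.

step = 7

Correct run:
#1 T1 reads 0
#2 T0 reads 0
#3 T0 CAS(0→1) writes; counter now 1
#4 T0 reads 1
#5 T0 CAS(1→2) writes; counter now 2
#6 T0 reads 2
#7 T1 CAS(0→1) fails; counter now 2
#8 T1 reads 2
#9 T1 CAS(2→3) writes; counter now 3
#10 T0 CAS(2→3) fails; counter now 3
#11 T0 reads 3
#12 T0 CAS(3→4) writes; counter now 4
#13 T0 reads 4
#14 T0 CAS(4→5) writes; counter now 5
Flip is step 7.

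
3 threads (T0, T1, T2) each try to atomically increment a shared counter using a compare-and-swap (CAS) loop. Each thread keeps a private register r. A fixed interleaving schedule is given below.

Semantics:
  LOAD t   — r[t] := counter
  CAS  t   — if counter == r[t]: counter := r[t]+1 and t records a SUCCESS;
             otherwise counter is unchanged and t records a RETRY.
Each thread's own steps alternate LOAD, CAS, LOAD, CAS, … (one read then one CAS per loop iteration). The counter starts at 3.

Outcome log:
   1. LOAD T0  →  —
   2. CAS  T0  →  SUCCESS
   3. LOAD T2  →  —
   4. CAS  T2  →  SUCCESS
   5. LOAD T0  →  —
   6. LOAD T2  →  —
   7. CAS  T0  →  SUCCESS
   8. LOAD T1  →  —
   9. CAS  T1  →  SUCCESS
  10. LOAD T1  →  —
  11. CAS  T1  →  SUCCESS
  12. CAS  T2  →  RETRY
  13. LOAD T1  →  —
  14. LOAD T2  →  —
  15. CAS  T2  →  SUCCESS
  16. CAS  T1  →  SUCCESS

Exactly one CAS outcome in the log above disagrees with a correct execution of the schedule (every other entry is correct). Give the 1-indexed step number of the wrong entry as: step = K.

step = 16

Correct run:
[1] T0.load  rd  (counter 3, T0.r 3)
[2] T0.cas  hit  (counter 4, T0.r 3)
[3] T2.load  rd  (counter 4, T2.r 4)
[4] T2.cas  hit  (counter 5, T2.r 4)
[5] T0.load  rd  (counter 5, T0.r 5)
[6] T2.load  rd  (counter 5, T2.r 5)
[7] T0.cas  hit  (counter 6, T0.r 5)
[8] T1.load  rd  (counter 6, T1.r 6)
[9] T1.cas  hit  (counter 7, T1.r 6)
[10] T1.load  rd  (counter 7, T1.r 7)
[11] T1.cas  hit  (counter 8, T1.r 7)
[12] T2.cas  miss  (counter 8, T2.r 5)
[13] T1.load  rd  (counter 8, T1.r 8)
[14] T2.load  rd  (counter 8, T2.r 8)
[15] T2.cas  hit  (counter 9, T2.r 8)
[16] T1.cas  miss  (counter 9, T1.r 8)
Mismatch at 16.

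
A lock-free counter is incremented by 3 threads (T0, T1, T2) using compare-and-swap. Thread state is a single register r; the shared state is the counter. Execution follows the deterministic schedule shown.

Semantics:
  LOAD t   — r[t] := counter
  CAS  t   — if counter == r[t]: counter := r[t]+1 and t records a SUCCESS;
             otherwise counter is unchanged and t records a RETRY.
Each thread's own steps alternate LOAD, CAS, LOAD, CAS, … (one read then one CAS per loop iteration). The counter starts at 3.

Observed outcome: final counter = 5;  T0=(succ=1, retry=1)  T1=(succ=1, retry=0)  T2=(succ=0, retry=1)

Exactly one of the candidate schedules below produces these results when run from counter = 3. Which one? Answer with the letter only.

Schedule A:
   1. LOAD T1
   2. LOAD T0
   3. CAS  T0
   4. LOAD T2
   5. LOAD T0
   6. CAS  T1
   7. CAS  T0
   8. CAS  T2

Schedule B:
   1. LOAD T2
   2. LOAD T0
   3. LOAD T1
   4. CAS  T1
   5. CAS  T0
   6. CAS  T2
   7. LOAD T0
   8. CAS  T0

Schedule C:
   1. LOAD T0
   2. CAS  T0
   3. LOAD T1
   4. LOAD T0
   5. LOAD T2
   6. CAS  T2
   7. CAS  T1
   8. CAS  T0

Simulating candidate B:
#1 T2 reads 3
#2 T0 reads 3
#3 T1 reads 3
#4 T1 CAS(3→4) writes; counter now 4
#5 T0 CAS(3→4) fails; counter now 4
#6 T2 CAS(3→4) fails; counter now 4
#7 T0 reads 4
#8 T0 CAS(4→5) writes; counter now 5

B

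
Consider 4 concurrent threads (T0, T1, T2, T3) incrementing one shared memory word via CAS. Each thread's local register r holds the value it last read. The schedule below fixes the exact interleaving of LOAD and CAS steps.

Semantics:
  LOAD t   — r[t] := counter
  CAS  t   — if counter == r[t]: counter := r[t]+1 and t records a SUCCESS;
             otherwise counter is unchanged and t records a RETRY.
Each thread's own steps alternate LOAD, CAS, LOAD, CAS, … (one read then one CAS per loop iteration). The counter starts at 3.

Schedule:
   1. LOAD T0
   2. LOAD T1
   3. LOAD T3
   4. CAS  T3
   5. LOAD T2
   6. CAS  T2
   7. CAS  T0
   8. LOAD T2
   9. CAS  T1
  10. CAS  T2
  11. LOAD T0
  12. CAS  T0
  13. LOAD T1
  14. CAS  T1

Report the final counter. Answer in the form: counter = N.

#1 T0 reads 3
#2 T1 reads 3
#3 T3 reads 3
#4 T3 CAS(3→4) writes; counter now 4
#5 T2 reads 4
#6 T2 CAS(4→5) writes; counter now 5
#7 T0 CAS(3→4) fails; counter now 5
#8 T2 reads 5
#9 T1 CAS(3→4) fails; counter now 5
#10 T2 CAS(5→6) writes; counter now 6
#11 T0 reads 6
#12 T0 CAS(6→7) writes; counter now 7
#13 T1 reads 7
#14 T1 CAS(7→8) writes; counter now 8

counter = 8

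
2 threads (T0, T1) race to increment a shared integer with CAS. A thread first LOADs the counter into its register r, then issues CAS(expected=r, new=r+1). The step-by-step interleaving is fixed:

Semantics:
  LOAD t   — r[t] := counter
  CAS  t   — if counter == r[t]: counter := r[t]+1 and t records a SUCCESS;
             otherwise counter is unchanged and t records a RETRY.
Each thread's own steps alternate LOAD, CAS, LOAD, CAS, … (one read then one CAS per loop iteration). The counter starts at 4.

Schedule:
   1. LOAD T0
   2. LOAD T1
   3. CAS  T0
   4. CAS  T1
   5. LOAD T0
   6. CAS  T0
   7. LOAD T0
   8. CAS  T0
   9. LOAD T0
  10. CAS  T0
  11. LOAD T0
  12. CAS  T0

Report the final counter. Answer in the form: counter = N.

counter = 9

   1) LOAD T0:  M=4  r_T0=4
   2) LOAD T1:  M=4  r_T1=4
   3) CAS  T0:  M=5  r_T0=4 ✓
   4) CAS  T1:  M=5  r_T1=4 ✗
   5) LOAD T0:  M=5  r_T0=5
   6) CAS  T0:  M=6  r_T0=5 ✓
   7) LOAD T0:  M=6  r_T0=6
   8) CAS  T0:  M=7  r_T0=6 ✓
   9) LOAD T0:  M=7  r_T0=7
  10) CAS  T0:  M=8  r_T0=7 ✓
  11) LOAD T0:  M=8  r_T0=8
  12) CAS  T0:  M=9  r_T0=8 ✓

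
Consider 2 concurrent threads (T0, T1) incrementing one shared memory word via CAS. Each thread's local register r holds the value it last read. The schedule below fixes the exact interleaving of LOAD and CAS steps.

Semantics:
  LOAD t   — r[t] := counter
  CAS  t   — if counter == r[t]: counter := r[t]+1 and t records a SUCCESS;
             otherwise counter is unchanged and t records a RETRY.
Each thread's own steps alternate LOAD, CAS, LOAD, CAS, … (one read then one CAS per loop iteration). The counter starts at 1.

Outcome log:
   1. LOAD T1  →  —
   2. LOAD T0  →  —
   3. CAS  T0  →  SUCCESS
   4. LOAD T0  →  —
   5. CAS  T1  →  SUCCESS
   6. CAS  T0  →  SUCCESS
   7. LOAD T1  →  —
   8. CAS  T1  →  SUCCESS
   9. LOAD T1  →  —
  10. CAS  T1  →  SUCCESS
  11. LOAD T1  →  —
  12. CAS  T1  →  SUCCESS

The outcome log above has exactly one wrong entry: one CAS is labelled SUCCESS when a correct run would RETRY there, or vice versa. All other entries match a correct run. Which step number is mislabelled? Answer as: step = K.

step = 5

Correct run:
1. LOAD T1 → mem=1 r[T1]=1 [LOAD]
2. LOAD T0 → mem=1 r[T0]=1 [LOAD]
3. CAS T0 → mem=2 r[T0]=1 [OK]
4. LOAD T0 → mem=2 r[T0]=2 [LOAD]
5. CAS T1 → mem=2 r[T1]=1 [RETRY]
6. CAS T0 → mem=3 r[T0]=2 [OK]
7. LOAD T1 → mem=3 r[T1]=3 [LOAD]
8. CAS T1 → mem=4 r[T1]=3 [OK]
9. LOAD T1 → mem=4 r[T1]=4 [LOAD]
10. CAS T1 → mem=5 r[T1]=4 [OK]
11. LOAD T1 → mem=5 r[T1]=5 [LOAD]
12. CAS T1 → mem=6 r[T1]=5 [OK]
Mismatch at 5.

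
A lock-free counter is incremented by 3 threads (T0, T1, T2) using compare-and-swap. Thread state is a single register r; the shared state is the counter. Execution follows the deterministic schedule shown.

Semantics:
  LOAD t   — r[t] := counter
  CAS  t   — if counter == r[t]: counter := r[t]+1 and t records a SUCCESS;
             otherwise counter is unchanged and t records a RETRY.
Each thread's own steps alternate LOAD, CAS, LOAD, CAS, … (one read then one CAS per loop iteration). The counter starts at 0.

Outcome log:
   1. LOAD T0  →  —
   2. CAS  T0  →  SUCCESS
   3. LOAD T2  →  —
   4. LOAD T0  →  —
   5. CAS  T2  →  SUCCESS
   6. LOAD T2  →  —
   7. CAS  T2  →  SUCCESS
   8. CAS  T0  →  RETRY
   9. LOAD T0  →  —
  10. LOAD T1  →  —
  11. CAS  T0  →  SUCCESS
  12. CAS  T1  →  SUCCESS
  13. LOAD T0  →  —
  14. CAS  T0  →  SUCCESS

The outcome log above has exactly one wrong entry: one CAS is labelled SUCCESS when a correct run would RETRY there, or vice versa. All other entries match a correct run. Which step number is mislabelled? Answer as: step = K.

step = 12

Re-executing:
step 1: T0 LOAD ⇒ load; ctr=0 reg=0
step 2: T0 CAS ⇒ ok; ctr=1 reg=0
step 3: T2 LOAD ⇒ load; ctr=1 reg=1
step 4: T0 LOAD ⇒ load; ctr=1 reg=1
step 5: T2 CAS ⇒ ok; ctr=2 reg=1
step 6: T2 LOAD ⇒ load; ctr=2 reg=2
step 7: T2 CAS ⇒ ok; ctr=3 reg=2
step 8: T0 CAS ⇒ retry; ctr=3 reg=1
step 9: T0 LOAD ⇒ load; ctr=3 reg=3
step 10: T1 LOAD ⇒ load; ctr=3 reg=3
step 11: T0 CAS ⇒ ok; ctr=4 reg=3
step 12: T1 CAS ⇒ retry; ctr=4 reg=3
step 13: T0 LOAD ⇒ load; ctr=4 reg=4
step 14: T0 CAS ⇒ ok; ctr=5 reg=4
Mismatch at 12.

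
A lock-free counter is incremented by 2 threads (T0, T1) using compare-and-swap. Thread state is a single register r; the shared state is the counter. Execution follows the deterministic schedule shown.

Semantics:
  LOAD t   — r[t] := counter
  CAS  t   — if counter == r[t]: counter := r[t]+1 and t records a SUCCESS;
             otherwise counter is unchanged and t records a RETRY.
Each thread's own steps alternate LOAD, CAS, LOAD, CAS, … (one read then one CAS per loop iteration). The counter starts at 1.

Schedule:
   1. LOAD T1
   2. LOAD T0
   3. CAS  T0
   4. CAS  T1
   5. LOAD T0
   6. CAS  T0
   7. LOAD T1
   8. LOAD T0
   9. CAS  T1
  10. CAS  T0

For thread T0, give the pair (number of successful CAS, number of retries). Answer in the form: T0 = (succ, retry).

1. LOAD T1 → mem=1 r[T1]=1 [LOAD]
2. LOAD T0 → mem=1 r[T0]=1 [LOAD]
3. CAS T0 → mem=2 r[T0]=1 [OK]
4. CAS T1 → mem=2 r[T1]=1 [RETRY]
5. LOAD T0 → mem=2 r[T0]=2 [LOAD]
6. CAS T0 → mem=3 r[T0]=2 [OK]
7. LOAD T1 → mem=3 r[T1]=3 [LOAD]
8. LOAD T0 → mem=3 r[T0]=3 [LOAD]
9. CAS T1 → mem=4 r[T1]=3 [OK]
10. CAS T0 → mem=4 r[T0]=3 [RETRY]

T0 = (2, 1)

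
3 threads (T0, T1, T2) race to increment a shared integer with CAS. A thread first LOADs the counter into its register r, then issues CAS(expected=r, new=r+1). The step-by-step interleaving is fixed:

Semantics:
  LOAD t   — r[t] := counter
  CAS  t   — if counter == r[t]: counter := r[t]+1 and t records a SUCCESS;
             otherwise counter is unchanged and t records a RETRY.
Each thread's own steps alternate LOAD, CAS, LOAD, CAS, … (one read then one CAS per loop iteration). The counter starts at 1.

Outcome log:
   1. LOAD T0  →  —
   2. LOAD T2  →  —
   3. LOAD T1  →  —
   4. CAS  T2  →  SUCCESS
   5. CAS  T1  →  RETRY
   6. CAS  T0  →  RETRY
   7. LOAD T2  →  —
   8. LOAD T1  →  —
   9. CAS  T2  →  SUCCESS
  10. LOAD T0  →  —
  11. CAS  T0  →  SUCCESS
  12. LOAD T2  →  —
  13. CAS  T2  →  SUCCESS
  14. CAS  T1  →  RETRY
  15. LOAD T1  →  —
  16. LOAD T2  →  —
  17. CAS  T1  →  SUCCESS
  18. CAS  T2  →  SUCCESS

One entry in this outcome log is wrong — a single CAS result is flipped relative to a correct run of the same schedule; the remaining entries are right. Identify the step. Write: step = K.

step = 18

Reference trace:
[1] T0.load  rd  (counter 1, T0.r 1)
[2] T2.load  rd  (counter 1, T2.r 1)
[3] T1.load  rd  (counter 1, T1.r 1)
[4] T2.cas  hit  (counter 2, T2.r 1)
[5] T1.cas  miss  (counter 2, T1.r 1)
[6] T0.cas  miss  (counter 2, T0.r 1)
[7] T2.load  rd  (counter 2, T2.r 2)
[8] T1.load  rd  (counter 2, T1.r 2)
[9] T2.cas  hit  (counter 3, T2.r 2)
[10] T0.load  rd  (counter 3, T0.r 3)
[11] T0.cas  hit  (counter 4, T0.r 3)
[12] T2.load  rd  (counter 4, T2.r 4)
[13] T2.cas  hit  (counter 5, T2.r 4)
[14] T1.cas  miss  (counter 5, T1.r 2)
[15] T1.load  rd  (counter 5, T1.r 5)
[16] T2.load  rd  (counter 5, T2.r 5)
[17] T1.cas  hit  (counter 6, T1.r 5)
[18] T2.cas  miss  (counter 6, T2.r 5)
Flip is step 18.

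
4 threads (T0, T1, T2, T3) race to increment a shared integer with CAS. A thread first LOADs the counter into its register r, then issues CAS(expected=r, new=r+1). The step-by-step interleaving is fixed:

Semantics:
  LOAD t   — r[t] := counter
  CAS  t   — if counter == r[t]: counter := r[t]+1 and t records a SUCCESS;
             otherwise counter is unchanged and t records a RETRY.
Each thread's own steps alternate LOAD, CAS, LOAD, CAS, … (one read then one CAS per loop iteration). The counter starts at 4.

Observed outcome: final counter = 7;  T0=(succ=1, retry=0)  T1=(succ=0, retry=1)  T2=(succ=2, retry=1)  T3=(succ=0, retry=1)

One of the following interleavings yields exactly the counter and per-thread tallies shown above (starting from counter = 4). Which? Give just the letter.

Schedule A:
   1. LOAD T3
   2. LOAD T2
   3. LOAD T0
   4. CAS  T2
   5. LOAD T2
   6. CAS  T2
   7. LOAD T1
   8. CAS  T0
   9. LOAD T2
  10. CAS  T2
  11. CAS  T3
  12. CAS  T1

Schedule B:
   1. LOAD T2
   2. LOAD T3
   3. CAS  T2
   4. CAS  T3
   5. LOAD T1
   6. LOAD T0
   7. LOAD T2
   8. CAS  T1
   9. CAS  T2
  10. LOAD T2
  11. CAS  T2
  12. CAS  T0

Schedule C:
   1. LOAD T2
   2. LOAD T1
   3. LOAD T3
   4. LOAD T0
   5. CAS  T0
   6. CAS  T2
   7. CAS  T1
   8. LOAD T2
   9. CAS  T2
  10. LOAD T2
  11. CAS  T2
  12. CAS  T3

Tracing schedule C:
T2 LOAD — after: cnt=4, r=4 — load
T1 LOAD — after: cnt=4, r=4 — load
T3 LOAD — after: cnt=4, r=4 — load
T0 LOAD — after: cnt=4, r=4 — load
T0 CAS — after: cnt=5, r=4 — ok
T2 CAS — after: cnt=5, r=4 — retry
T1 CAS — after: cnt=5, r=4 — retry
T2 LOAD — after: cnt=5, r=5 — load
T2 CAS — after: cnt=6, r=5 — ok
T2 LOAD — after: cnt=6, r=6 — load
T2 CAS — after: cnt=7, r=6 — ok
T3 CAS — after: cnt=7, r=4 — retry

C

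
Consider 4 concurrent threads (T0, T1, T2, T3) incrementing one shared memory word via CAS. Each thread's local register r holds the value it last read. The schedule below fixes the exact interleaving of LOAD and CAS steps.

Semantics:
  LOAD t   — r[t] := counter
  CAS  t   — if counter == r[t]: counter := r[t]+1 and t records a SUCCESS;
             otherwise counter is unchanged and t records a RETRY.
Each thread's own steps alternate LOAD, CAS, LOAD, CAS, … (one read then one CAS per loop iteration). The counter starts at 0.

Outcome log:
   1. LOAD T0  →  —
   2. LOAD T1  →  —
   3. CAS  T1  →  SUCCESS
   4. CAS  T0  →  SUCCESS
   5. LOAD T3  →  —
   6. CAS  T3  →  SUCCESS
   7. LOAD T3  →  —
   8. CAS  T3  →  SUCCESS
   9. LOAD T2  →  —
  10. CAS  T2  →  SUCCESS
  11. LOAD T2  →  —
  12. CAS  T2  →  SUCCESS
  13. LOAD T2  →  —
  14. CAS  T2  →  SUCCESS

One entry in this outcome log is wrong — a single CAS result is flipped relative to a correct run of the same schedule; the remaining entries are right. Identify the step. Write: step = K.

step = 4

Reference trace:
1. LOAD T0 → mem=0 r[T0]=0 [LOAD]
2. LOAD T1 → mem=0 r[T1]=0 [LOAD]
3. CAS T1 → mem=1 r[T1]=0 [OK]
4. CAS T0 → mem=1 r[T0]=0 [RETRY]
5. LOAD T3 → mem=1 r[T3]=1 [LOAD]
6. CAS T3 → mem=2 r[T3]=1 [OK]
7. LOAD T3 → mem=2 r[T3]=2 [LOAD]
8. CAS T3 → mem=3 r[T3]=2 [OK]
9. LOAD T2 → mem=3 r[T2]=3 [LOAD]
10. CAS T2 → mem=4 r[T2]=3 [OK]
11. LOAD T2 → mem=4 r[T2]=4 [LOAD]
12. CAS T2 → mem=5 r[T2]=4 [OK]
13. LOAD T2 → mem=5 r[T2]=5 [LOAD]
14. CAS T2 → mem=6 r[T2]=5 [OK]
Flip is step 4.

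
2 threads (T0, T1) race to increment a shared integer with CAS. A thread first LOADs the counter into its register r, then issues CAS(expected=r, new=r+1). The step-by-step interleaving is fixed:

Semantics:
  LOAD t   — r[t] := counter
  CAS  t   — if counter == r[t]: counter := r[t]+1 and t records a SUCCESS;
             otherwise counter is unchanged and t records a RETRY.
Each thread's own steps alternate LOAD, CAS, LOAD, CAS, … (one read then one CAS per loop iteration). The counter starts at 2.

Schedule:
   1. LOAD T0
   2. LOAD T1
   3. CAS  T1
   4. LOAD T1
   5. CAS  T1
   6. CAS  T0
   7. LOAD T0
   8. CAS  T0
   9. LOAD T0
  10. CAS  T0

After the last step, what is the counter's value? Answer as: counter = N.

   1) LOAD T0:  M=2  r_T0=2
   2) LOAD T1:  M=2  r_T1=2
   3) CAS  T1:  M=3  r_T1=2 ✓
   4) LOAD T1:  M=3  r_T1=3
   5) CAS  T1:  M=4  r_T1=3 ✓
   6) CAS  T0:  M=4  r_T0=2 ✗
   7) LOAD T0:  M=4  r_T0=4
   8) CAS  T0:  M=5  r_T0=4 ✓
   9) LOAD T0:  M=5  r_T0=5
  10) CAS  T0:  M=6  r_T0=5 ✓

counter = 6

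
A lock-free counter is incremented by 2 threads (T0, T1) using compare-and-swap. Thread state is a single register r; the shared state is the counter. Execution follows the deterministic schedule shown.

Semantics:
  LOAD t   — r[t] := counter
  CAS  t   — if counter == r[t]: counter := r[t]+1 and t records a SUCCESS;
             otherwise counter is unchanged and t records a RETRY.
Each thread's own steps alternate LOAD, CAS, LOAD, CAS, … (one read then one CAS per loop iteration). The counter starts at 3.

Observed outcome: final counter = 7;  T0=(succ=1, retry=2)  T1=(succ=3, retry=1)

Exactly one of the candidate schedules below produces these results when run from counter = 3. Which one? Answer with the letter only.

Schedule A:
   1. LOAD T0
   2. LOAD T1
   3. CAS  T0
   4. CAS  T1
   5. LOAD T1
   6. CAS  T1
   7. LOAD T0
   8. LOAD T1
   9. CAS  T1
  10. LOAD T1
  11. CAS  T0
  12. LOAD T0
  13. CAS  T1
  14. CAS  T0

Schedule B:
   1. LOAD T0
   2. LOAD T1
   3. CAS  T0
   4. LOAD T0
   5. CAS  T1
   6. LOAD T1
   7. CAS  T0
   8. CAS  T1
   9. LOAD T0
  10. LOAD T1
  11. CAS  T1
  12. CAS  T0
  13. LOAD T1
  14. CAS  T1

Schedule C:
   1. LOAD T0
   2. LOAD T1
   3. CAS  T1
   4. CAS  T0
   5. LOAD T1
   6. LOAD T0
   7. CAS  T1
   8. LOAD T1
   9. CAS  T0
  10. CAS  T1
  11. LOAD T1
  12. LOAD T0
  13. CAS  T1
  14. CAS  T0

A

Run A:
   1) LOAD T0:  M=3  r_T0=3
   2) LOAD T1:  M=3  r_T1=3
   3) CAS  T0:  M=4  r_T0=3 ✓
   4) CAS  T1:  M=4  r_T1=3 ✗
   5) LOAD T1:  M=4  r_T1=4
   6) CAS  T1:  M=5  r_T1=4 ✓
   7) LOAD T0:  M=5  r_T0=5
   8) LOAD T1:  M=5  r_T1=5
   9) CAS  T1:  M=6  r_T1=5 ✓
  10) LOAD T1:  M=6  r_T1=6
  11) CAS  T0:  M=6  r_T0=5 ✗
  12) LOAD T0:  M=6  r_T0=6
  13) CAS  T1:  M=7  r_T1=6 ✓
  14) CAS  T0:  M=7  r_T0=6 ✗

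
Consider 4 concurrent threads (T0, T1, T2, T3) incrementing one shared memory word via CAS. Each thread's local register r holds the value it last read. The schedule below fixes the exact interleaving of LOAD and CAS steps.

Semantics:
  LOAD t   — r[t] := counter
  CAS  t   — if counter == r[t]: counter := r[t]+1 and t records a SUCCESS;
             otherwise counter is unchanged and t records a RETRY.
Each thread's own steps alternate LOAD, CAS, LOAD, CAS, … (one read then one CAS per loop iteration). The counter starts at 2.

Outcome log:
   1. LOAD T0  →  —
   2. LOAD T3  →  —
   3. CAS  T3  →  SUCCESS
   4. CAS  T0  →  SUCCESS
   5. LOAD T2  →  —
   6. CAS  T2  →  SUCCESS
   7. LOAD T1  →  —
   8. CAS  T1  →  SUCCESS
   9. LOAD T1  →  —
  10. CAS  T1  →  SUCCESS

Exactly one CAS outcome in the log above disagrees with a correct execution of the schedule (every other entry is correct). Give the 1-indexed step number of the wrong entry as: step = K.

Reference trace:
step 1: T0 LOAD ⇒ load; ctr=2 reg=2
step 2: T3 LOAD ⇒ load; ctr=2 reg=2
step 3: T3 CAS ⇒ ok; ctr=3 reg=2
step 4: T0 CAS ⇒ retry; ctr=3 reg=2
step 5: T2 LOAD ⇒ load; ctr=3 reg=3
step 6: T2 CAS ⇒ ok; ctr=4 reg=3
step 7: T1 LOAD ⇒ load; ctr=4 reg=4
step 8: T1 CAS ⇒ ok; ctr=5 reg=4
step 9: T1 LOAD ⇒ load; ctr=5 reg=5
step 10: T1 CAS ⇒ ok; ctr=6 reg=5
Flip is step 4.

step = 4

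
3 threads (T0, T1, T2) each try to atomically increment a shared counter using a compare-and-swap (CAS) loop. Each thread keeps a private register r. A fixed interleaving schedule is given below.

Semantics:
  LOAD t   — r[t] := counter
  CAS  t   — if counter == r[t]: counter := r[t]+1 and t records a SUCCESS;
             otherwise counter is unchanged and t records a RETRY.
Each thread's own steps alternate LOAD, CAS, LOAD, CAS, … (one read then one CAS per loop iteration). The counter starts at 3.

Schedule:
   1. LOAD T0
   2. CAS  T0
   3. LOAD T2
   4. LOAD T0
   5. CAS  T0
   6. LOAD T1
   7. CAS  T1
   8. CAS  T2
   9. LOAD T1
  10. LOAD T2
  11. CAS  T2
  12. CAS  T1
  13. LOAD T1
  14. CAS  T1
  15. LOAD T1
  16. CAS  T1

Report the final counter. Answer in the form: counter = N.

   1) LOAD T0:  M=3  r_T0=3
   2) CAS  T0:  M=4  r_T0=3 ✓
   3) LOAD T2:  M=4  r_T2=4
   4) LOAD T0:  M=4  r_T0=4
   5) CAS  T0:  M=5  r_T0=4 ✓
   6) LOAD T1:  M=5  r_T1=5
   7) CAS  T1:  M=6  r_T1=5 ✓
   8) CAS  T2:  M=6  r_T2=4 ✗
   9) LOAD T1:  M=6  r_T1=6
  10) LOAD T2:  M=6  r_T2=6
  11) CAS  T2:  M=7  r_T2=6 ✓
  12) CAS  T1:  M=7  r_T1=6 ✗
  13) LOAD T1:  M=7  r_T1=7
  14) CAS  T1:  M=8  r_T1=7 ✓
  15) LOAD T1:  M=8  r_T1=8
  16) CAS  T1:  M=9  r_T1=8 ✓

counter = 9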